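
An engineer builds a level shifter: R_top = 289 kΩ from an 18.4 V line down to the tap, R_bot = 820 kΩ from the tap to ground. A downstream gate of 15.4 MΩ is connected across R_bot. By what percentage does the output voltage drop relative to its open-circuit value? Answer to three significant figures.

1.37 %

The divider's output (Thévenin) resistance is R_top‖R_bot = 213.7 kΩ.
Fractional drop under load = R_th/(R_th + R_L) = 213.7 / (213.7 + 15400) = 0.01369.
So the output falls by 1.37 %.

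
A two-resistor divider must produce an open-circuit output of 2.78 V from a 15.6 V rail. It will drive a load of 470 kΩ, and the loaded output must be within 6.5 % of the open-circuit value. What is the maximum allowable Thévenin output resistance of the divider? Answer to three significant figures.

R_th ≤ 32.7 kΩ

Loading drop = R_th/(R_th + R_L) ≤ 0.0650, so R_th ≤ R_L · ε/(1−ε) = 470 kΩ × 0.0650/0.9350 = 32.7 kΩ.
(Any R1, R2 with R2/(R1+R2) = 0.178 and R1‖R2 ≤ 32.7 kΩ will meet the spec.)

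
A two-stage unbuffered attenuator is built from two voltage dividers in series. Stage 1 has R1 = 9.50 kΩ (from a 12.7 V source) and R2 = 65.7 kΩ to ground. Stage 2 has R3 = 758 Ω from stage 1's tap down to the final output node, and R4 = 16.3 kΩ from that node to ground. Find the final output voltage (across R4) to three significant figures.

V_out ≈ 7.13 V

Stage 2 presents R3+R4 = 17060 Ω as a load on stage 1's tap.
Stage 1's lower leg becomes R2‖(R3+R4) = 13540 Ω, so V_mid = 12.7 × 13540/23040 = 7.464 V.
Stage 2 is itself unloaded: V_out = V_mid × R4/(R3+R4) = 7.464 × 16300/17060 = 7.13 V.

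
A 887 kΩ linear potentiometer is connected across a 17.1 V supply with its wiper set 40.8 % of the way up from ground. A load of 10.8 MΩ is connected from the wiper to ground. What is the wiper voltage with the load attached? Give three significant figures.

V ≈ 6.84 V

The wiper splits the pot into (1−α)R = 525.1 kΩ above and αR = 361.9 kΩ below.
Lower section ‖ load = 350.2 kΩ.
V_wiper = 17.1 × 350.2/(525.1 + 350.2) = 6.84 V.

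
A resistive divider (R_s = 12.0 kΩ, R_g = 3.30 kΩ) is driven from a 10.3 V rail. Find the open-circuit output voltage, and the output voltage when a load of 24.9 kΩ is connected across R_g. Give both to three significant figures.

Unloaded: 2.22 V; loaded: 2.01 V

Open-circuit: V = 10.3 × 3.30/(12.0 + 3.30) = 2.22 V.
With the load, R_g becomes R_g‖R_L = 2.914 kΩ, so V = 10.3 × 2.914/14.91 = 2.01 V.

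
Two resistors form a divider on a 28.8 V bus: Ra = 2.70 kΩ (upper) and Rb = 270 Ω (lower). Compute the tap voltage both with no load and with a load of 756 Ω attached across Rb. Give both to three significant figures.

Open-circuit: V = 28.8 × 270/(2700 + 270) = 2.62 V.
With the load, Rb becomes Rb‖R_L = 198.9 Ω, so V = 28.8 × 198.9/2899 = 1.98 V.

Unloaded: 2.62 V; loaded: 1.98 V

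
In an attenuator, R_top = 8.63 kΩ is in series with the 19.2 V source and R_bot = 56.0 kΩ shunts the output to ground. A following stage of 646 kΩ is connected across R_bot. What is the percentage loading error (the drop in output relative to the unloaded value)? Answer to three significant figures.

The divider's output (Thévenin) resistance is R_top‖R_bot = 7.478 kΩ.
Fractional drop under load = R_th/(R_th + R_L) = 7.478 / (7.478 + 646) = 0.01144.
So the output falls by 1.14 %.

1.14 %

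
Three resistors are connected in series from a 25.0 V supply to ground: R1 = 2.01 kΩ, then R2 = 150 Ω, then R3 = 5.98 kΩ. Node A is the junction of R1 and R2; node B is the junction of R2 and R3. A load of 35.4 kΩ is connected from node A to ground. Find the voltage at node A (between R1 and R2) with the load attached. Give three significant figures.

Below node A the series string R2+R3 = 6130 Ω sits in parallel with the 35400 Ω load: 5225 Ω.
V_A = 25.0 × 5225/(2010 + 5225) = 18.1 V.

V ≈ 18.1 V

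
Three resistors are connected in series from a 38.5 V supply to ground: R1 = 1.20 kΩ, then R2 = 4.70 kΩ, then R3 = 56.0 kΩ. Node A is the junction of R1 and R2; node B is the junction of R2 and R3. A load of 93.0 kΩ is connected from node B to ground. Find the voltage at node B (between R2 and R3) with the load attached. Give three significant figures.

At node B, R3 is in parallel with the load: R3‖R_L = 34.95 kΩ.
Below node A the resistance is R2 + (R3‖R_L) = 39.65 kΩ, so V_A = 38.5 × 39.65/40.85 = 37.37 V.
Then V_B = V_A × (R3‖R_L)/(R2 + R3‖R_L) = 37.37 × 34.95/39.65 = 32.9 V.

V ≈ 32.9 V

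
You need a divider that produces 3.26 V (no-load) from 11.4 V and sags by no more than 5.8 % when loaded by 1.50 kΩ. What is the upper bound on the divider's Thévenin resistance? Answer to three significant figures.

R_th ≤ 92.4 Ω

Loading drop = R_th/(R_th + R_L) ≤ 0.0580, so R_th ≤ R_L · ε/(1−ε) = 1.50 kΩ × 0.0580/0.9420 = 92.4 Ω.
(Any R1, R2 with R2/(R1+R2) = 0.286 and R1‖R2 ≤ 92.4 Ω will meet the spec.)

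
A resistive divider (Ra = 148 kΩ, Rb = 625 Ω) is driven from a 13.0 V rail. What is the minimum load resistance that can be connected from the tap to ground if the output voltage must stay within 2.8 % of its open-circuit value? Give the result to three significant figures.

R_L(min) ≈ 21.6 kΩ

Output resistance R_th = Ra‖Rb = (148000 × 625)/148600 = 622.4 Ω.
The fractional drop is R_th/(R_th + R_L); requiring this ≤ 0.0280 gives R_L ≥ R_th(1/0.0280 − 1) = 622.4 × 34.71 = 21.6 kΩ.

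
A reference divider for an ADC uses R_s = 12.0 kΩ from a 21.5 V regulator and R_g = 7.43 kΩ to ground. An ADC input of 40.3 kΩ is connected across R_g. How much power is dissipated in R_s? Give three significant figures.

Total resistance from the source is R_s + (R_g‖R_L) = 18.27 kΩ, so I = 21.5/18.27 kΩ = 1.177 mA.
P = I²·R_s = (1.177 mA)² × 12.0 kΩ = 16.6 mW.

P ≈ 16.6 mW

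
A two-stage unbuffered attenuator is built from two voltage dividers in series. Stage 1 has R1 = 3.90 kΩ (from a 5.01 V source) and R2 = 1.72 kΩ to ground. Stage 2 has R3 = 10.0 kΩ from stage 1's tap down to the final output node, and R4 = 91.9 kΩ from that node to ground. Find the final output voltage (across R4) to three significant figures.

Stage 2 presents R3+R4 = 101.9 kΩ as a load on stage 1's tap.
Stage 1's lower leg becomes R2‖(R3+R4) = 1.691 kΩ, so V_mid = 5.01 × 1.691/5.591 = 1.516 V.
Stage 2 is itself unloaded: V_out = V_mid × R4/(R3+R4) = 1.516 × 91.9/101.9 = 1.37 V.

V_out ≈ 1.37 V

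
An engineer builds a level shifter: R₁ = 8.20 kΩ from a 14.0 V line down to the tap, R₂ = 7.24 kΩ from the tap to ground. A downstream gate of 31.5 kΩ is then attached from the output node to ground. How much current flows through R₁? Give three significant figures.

I ≈ 0.994 mA

R₂‖R_L = 5.887 kΩ, so the source sees R₁ + R₂‖R_L = 14.09 kΩ.
I = 14.0 V / 14.09 kΩ = 0.994 mA.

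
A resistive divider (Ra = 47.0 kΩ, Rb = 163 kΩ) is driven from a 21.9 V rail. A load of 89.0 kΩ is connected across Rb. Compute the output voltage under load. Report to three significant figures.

V_out ≈ 12.1 V

The load sits in parallel with Rb: Rb‖R_L = (163 × 89.0) / (163 + 89.0) = 57.57 kΩ.
V_out = 21.9 × 57.57 / (47.0 + 57.57) = 21.9 × 57.57/104.6 = 12.1 V.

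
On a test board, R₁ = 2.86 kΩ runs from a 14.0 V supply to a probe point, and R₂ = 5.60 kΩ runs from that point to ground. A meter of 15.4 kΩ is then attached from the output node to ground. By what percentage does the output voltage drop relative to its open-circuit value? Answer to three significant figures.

Unloaded V = 14.0 × 5.60/8.460 = 9.2671 V.
Loaded: R₂‖R_L = 4.107 kΩ, giving V = 14.0 × 4.107/6.967 = 8.2526 V.
Drop = (9.2671 − 8.2526) / 9.2671 = 10.9 %.

10.9 %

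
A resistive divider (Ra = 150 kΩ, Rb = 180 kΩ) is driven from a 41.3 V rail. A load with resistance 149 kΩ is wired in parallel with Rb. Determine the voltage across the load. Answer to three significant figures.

The load sits in parallel with Rb: Rb‖R_L = (180 × 149) / (180 + 149) = 81.52 kΩ.
V_out = 41.3 × 81.52 / (150 + 81.52) = 41.3 × 81.52/231.5 = 14.5 V.
(Unloaded it would have been 22.5 V.)

V_out ≈ 14.5 V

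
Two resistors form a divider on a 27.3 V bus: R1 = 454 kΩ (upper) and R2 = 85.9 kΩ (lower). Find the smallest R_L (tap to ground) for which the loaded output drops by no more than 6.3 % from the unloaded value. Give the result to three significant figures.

Output resistance R_th = R1‖R2 = (454 × 85.9)/539.9 = 72.23 kΩ.
The fractional drop is R_th/(R_th + R_L); requiring this ≤ 0.0630 gives R_L ≥ R_th(1/0.0630 − 1) = 72.23 × 14.87 = 1.07 MΩ.

R_L(min) ≈ 1.07 MΩ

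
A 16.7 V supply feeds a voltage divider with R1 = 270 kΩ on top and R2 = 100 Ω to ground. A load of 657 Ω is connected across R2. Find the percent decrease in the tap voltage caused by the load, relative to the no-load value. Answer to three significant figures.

Unloaded V = 16.7 × 100/270100 = 0.0061829 V.
Loaded: R2‖R_L = 86.79 Ω, giving V = 16.7 × 86.79/270100 = 0.0053664 V.
Drop = (0.0061829 − 0.0053664) / 0.0061829 = 13.2 %.

13.2 %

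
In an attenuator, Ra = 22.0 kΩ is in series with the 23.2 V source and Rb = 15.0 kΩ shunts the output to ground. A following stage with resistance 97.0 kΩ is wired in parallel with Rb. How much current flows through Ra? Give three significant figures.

Rb‖R_L = 12.99 kΩ, so the source sees Ra + Rb‖R_L = 34.99 kΩ.
I = 23.2 V / 34.99 kΩ = 0.663 mA.

I ≈ 0.663 mA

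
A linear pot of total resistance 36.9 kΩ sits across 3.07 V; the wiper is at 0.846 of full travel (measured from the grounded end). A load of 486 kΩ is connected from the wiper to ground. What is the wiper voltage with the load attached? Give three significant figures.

The wiper splits the pot into (1−α)R = 5.683 kΩ above and αR = 31.22 kΩ below.
Lower section ‖ load = 29.33 kΩ.
V_wiper = 3.07 × 29.33/(5.683 + 29.33) = 2.57 V.

V ≈ 2.57 V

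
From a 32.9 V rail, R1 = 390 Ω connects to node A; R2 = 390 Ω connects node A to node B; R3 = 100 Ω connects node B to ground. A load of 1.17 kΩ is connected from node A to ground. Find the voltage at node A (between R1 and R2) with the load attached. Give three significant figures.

Below node A the series string R2+R3 = 490.0 Ω sits in parallel with the 1170 Ω load: 345.4 Ω.
V_A = 32.9 × 345.4/(390 + 345.4) = 15.5 V.

V ≈ 15.5 V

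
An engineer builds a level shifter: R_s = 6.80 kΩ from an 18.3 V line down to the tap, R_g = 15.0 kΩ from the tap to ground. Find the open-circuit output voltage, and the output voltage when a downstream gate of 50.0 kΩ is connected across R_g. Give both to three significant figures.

Unloaded: 12.6 V; loaded: 11.5 V

Open-circuit: V = 18.3 × 15.0/(6.80 + 15.0) = 12.6 V.
With the load, R_g becomes R_g‖R_L = 11.54 kΩ, so V = 18.3 × 11.54/18.34 = 11.5 V.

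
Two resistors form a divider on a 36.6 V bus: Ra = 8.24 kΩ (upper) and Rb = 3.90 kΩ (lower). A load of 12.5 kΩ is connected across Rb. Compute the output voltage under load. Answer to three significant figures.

V_out ≈ 9.70 V

The load sits in parallel with Rb: Rb‖R_L = (3.90 × 12.5) / (3.90 + 12.5) = 2.973 kΩ.
V_out = 36.6 × 2.973 / (8.24 + 2.973) = 36.6 × 2.973/11.21 = 9.70 V.
(Unloaded it would have been 11.8 V.)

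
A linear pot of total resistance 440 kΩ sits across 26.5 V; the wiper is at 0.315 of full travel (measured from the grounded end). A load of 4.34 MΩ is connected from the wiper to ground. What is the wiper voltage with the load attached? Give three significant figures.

V ≈ 8.17 V

The wiper splits the pot into (1−α)R = 301.4 kΩ above and αR = 138.6 kΩ below.
Lower section ‖ load = 134.3 kΩ.
V_wiper = 26.5 × 134.3/(301.4 + 134.3) = 8.17 V.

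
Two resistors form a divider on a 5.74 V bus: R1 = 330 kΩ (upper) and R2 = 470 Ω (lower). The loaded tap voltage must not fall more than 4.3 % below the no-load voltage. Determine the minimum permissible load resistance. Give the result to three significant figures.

Output resistance R_th = R1‖R2 = (330000 × 470)/330500 = 469.3 Ω.
The fractional drop is R_th/(R_th + R_L); requiring this ≤ 0.0430 gives R_L ≥ R_th(1/0.0430 − 1) = 469.3 × 22.26 = 10.4 kΩ.

R_L(min) ≈ 10.4 kΩ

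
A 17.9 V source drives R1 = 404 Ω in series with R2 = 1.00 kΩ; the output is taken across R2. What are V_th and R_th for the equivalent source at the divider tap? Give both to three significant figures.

V_th = 12.7 V, R_th = 288 Ω

V_th is the open-circuit tap voltage: 17.9 × 1000/(404 + 1000) = 12.7 V.
With the supply zeroed, R1 and R2 appear in parallel from the tap: R_th = R1‖R2 = (404 × 1000)/1404 = 288 Ω.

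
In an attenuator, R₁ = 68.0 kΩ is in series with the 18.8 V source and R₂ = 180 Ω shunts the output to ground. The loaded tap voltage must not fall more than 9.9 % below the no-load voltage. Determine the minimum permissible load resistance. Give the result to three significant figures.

Output resistance R_th = R₁‖R₂ = (68000 × 180)/68180 = 179.5 Ω.
The fractional drop is R_th/(R_th + R_L); requiring this ≤ 0.0990 gives R_L ≥ R_th(1/0.0990 − 1) = 179.5 × 9.101 = 1.63 kΩ.

R_L(min) ≈ 1.63 kΩ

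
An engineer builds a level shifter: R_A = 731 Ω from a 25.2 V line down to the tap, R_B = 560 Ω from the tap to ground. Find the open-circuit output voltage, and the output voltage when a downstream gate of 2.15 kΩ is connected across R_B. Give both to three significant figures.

Unloaded: 10.9 V; loaded: 9.53 V

Open-circuit: V = 25.2 × 560/(731 + 560) = 10.9 V.
With the load, R_B becomes R_B‖R_L = 444.3 Ω, so V = 25.2 × 444.3/1175 = 9.53 V.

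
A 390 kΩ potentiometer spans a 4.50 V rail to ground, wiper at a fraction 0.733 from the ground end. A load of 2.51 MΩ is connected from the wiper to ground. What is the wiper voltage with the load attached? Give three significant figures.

V ≈ 3.20 V

The wiper splits the pot into (1−α)R = 104.1 kΩ above and αR = 285.9 kΩ below.
Lower section ‖ load = 256.6 kΩ.
V_wiper = 4.50 × 256.6/(104.1 + 256.6) = 3.20 V.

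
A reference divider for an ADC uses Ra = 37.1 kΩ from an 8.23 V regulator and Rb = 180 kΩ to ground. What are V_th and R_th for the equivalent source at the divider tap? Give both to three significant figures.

V_th is the open-circuit tap voltage: 8.23 × 180/(37.1 + 180) = 6.82 V.
With the supply zeroed, Ra and Rb appear in parallel from the tap: R_th = Ra‖Rb = (37.1 × 180)/217.1 = 30.8 kΩ.

V_th = 6.82 V, R_th = 30.8 kΩ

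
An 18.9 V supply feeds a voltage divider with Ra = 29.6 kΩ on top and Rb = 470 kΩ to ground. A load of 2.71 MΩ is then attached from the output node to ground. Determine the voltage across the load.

V_out ≈ 17.6 V

The load sits in parallel with Rb: Rb‖R_L = (470 × 2710) / (470 + 2710) = 400.5 kΩ.
V_out = 18.9 × 400.5 / (29.6 + 400.5) = 18.9 × 400.5/430.1 = 17.6 V.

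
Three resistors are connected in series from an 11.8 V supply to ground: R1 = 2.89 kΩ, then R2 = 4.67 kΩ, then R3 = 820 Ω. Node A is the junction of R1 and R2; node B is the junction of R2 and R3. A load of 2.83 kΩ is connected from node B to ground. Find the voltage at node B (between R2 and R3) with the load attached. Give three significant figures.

V ≈ 0.915 V

At node B, R3 is in parallel with the load: R3‖R_L = 635.8 Ω.
Below node A the resistance is R2 + (R3‖R_L) = 5306 Ω, so V_A = 11.8 × 5306/8196 = 7.639 V.
Then V_B = V_A × (R3‖R_L)/(R2 + R3‖R_L) = 7.639 × 635.8/5306 = 0.915 V.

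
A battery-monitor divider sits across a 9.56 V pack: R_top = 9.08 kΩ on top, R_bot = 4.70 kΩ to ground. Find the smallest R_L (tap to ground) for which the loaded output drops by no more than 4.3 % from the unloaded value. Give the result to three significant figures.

Output resistance R_th = R_top‖R_bot = (9.08 × 4.70)/13.78 = 3.097 kΩ.
The fractional drop is R_th/(R_th + R_L); requiring this ≤ 0.0430 gives R_L ≥ R_th(1/0.0430 − 1) = 3.097 × 22.26 = 68.9 kΩ.

R_L(min) ≈ 68.9 kΩ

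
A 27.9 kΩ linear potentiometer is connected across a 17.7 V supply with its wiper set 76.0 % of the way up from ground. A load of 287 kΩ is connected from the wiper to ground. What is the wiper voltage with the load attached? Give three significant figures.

The wiper splits the pot into (1−α)R = 6.696 kΩ above and αR = 21.20 kΩ below.
Lower section ‖ load = 19.75 kΩ.
V_wiper = 17.7 × 19.75/(6.696 + 19.75) = 13.2 V.

V ≈ 13.2 V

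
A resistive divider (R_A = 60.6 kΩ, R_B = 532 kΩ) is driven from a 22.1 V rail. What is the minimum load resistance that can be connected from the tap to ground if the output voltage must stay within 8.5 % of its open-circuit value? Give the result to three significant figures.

Output resistance R_th = R_A‖R_B = (60.6 × 532)/592.6 = 54.40 kΩ.
The fractional drop is R_th/(R_th + R_L); requiring this ≤ 0.0850 gives R_L ≥ R_th(1/0.0850 − 1) = 54.40 × 10.76 = 586 kΩ.

R_L(min) ≈ 586 kΩ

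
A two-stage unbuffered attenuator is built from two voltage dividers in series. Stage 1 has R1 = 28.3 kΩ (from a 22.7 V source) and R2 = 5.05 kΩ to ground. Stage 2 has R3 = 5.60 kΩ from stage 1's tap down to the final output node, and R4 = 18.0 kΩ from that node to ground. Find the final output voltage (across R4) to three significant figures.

V_out ≈ 2.22 V

Stage 2 presents R3+R4 = 23.60 kΩ as a load on stage 1's tap.
Stage 1's lower leg becomes R2‖(R3+R4) = 4.160 kΩ, so V_mid = 22.7 × 4.160/32.46 = 2.909 V.
Stage 2 is itself unloaded: V_out = V_mid × R4/(R3+R4) = 2.909 × 18.0/23.60 = 2.22 V.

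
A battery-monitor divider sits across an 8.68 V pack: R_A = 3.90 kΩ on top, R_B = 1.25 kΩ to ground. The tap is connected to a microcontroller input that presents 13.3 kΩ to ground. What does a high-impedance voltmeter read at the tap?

V_out ≈ 1.97 V

The load sits in parallel with R_B: R_B‖R_L = (1.25 × 13.3) / (1.25 + 13.3) = 1.143 kΩ.
V_out = 8.68 × 1.143 / (3.90 + 1.143) = 8.68 × 1.143/5.043 = 1.97 V.
(Unloaded it would have been 2.11 V.)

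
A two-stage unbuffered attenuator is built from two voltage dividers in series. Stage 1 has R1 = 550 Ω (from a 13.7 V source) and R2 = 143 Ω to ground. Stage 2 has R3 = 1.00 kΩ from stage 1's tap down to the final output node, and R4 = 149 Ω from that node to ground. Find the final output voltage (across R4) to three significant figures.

V_out ≈ 0.334 V

Stage 2 presents R3+R4 = 1149 Ω as a load on stage 1's tap.
Stage 1's lower leg becomes R2‖(R3+R4) = 127.2 Ω, so V_mid = 13.7 × 127.2/677.2 = 2.573 V.
Stage 2 is itself unloaded: V_out = V_mid × R4/(R3+R4) = 2.573 × 149/1149 = 0.334 V.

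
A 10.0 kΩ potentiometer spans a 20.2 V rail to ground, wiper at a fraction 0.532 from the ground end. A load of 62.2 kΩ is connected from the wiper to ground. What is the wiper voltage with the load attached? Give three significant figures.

The wiper splits the pot into (1−α)R = 4.680 kΩ above and αR = 5.320 kΩ below.
Lower section ‖ load = 4.901 kΩ.
V_wiper = 20.2 × 4.901/(4.680 + 4.901) = 10.3 V.

V ≈ 10.3 V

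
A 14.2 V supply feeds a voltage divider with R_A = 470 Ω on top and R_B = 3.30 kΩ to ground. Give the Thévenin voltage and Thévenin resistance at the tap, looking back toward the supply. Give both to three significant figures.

V_th = 12.4 V, R_th = 411 Ω

V_th is the open-circuit tap voltage: 14.2 × 3300/(470 + 3300) = 12.4 V.
With the supply zeroed, R_A and R_B appear in parallel from the tap: R_th = R_A‖R_B = (470 × 3300)/3770 = 411 Ω.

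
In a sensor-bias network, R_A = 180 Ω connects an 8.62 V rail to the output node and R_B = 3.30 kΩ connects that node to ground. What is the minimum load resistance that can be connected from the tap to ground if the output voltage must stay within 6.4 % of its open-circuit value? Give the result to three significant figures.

R_L(min) ≈ 2.50 kΩ

Output resistance R_th = R_A‖R_B = (180 × 3300)/3480 = 170.7 Ω.
The fractional drop is R_th/(R_th + R_L); requiring this ≤ 0.0640 gives R_L ≥ R_th(1/0.0640 − 1) = 170.7 × 14.62 = 2.50 kΩ.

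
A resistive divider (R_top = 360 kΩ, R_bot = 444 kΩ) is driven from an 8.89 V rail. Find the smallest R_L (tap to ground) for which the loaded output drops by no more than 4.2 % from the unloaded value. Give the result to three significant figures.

R_L(min) ≈ 4.53 MΩ

Output resistance R_th = R_top‖R_bot = (360 × 444)/804.0 = 198.8 kΩ.
The fractional drop is R_th/(R_th + R_L); requiring this ≤ 0.0420 gives R_L ≥ R_th(1/0.0420 − 1) = 198.8 × 22.81 = 4.53 MΩ.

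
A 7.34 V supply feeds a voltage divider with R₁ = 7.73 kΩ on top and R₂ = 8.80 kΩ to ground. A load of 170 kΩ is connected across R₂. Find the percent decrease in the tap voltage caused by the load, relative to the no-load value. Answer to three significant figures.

2.36 %

The divider's output (Thévenin) resistance is R₁‖R₂ = 4.115 kΩ.
Fractional drop under load = R_th/(R_th + R_L) = 4.115 / (4.115 + 170) = 0.02363.
So the output falls by 2.36 %.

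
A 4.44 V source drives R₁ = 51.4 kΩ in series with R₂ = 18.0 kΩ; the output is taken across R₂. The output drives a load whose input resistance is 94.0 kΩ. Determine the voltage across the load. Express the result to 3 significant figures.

The load sits in parallel with R₂: R₂‖R_L = (18.0 × 94.0) / (18.0 + 94.0) = 15.11 kΩ.
V_out = 4.44 × 15.11 / (51.4 + 15.11) = 4.44 × 15.11/66.51 = 1.01 V.

V_out ≈ 1.01 V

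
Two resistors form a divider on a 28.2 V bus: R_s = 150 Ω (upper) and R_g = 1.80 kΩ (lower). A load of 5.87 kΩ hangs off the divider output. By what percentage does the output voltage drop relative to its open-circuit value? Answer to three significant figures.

The divider's output (Thévenin) resistance is R_s‖R_g = 138.5 Ω.
Fractional drop under load = R_th/(R_th + R_L) = 138.5 / (138.5 + 5870) = 0.02304.
So the output falls by 2.30 %.

2.30 %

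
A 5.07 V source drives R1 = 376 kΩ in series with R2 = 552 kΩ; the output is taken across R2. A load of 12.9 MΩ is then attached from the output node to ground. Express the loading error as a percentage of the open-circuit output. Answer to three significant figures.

The divider's output (Thévenin) resistance is R1‖R2 = 223.7 kΩ.
Fractional drop under load = R_th/(R_th + R_L) = 223.7 / (223.7 + 12900) = 0.01704.
So the output falls by 1.70 %.

1.70 %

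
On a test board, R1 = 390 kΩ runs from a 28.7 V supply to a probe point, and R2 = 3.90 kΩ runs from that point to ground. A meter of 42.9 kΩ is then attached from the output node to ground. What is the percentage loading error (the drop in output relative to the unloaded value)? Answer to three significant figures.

The divider's output (Thévenin) resistance is R1‖R2 = 3.861 kΩ.
Fractional drop under load = R_th/(R_th + R_L) = 3.861 / (3.861 + 42.9) = 0.08258.
So the output falls by 8.26 %.

8.26 %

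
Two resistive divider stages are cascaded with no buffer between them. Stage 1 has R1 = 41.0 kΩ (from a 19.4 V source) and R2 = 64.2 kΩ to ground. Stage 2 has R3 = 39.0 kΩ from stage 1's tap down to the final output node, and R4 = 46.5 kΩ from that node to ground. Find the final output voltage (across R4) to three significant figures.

Stage 2 presents R3+R4 = 85.50 kΩ as a load on stage 1's tap.
Stage 1's lower leg becomes R2‖(R3+R4) = 36.67 kΩ, so V_mid = 19.4 × 36.67/77.67 = 9.159 V.
Stage 2 is itself unloaded: V_out = V_mid × R4/(R3+R4) = 9.159 × 46.5/85.50 = 4.98 V.

V_out ≈ 4.98 V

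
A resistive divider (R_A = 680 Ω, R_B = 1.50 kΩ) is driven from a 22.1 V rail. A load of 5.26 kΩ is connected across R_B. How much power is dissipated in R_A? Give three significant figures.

P ≈ 97.3 mW

Total resistance from the source is R_A + (R_B‖R_L) = 1847 Ω, so I = 22.1/1847 Ω = 11.96 mA.
P = I²·R_A = (11.96 mA)² × 680 Ω = 97.3 mW.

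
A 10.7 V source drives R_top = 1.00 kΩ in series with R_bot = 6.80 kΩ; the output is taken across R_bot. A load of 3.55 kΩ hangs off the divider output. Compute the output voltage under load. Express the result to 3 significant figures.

The load sits in parallel with R_bot: R_bot‖R_L = (6.80 × 3.55) / (6.80 + 3.55) = 2.332 kΩ.
V_out = 10.7 × 2.332 / (1.00 + 2.332) = 10.7 × 2.332/3.332 = 7.49 V.

V_out ≈ 7.49 V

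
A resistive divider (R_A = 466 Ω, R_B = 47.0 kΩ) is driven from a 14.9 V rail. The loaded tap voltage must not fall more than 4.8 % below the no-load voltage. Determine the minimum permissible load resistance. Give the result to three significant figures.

Output resistance R_th = R_A‖R_B = (466 × 47000)/47470 = 461.4 Ω.
The fractional drop is R_th/(R_th + R_L); requiring this ≤ 0.0480 gives R_L ≥ R_th(1/0.0480 − 1) = 461.4 × 19.83 = 9.15 kΩ.

R_L(min) ≈ 9.15 kΩ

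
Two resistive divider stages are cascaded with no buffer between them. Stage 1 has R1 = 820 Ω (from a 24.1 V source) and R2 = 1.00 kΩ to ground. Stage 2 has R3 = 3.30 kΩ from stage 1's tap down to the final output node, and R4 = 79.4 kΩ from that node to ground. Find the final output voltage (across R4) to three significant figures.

V_out ≈ 12.6 V

Stage 2 presents R3+R4 = 82700 Ω as a load on stage 1's tap.
Stage 1's lower leg becomes R2‖(R3+R4) = 988.1 Ω, so V_mid = 24.1 × 988.1/1808 = 13.17 V.
Stage 2 is itself unloaded: V_out = V_mid × R4/(R3+R4) = 13.17 × 79400/82700 = 12.6 V.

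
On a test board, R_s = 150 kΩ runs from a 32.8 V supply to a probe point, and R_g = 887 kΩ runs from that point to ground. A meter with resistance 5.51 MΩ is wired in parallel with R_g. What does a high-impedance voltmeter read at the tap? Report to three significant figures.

V_out ≈ 27.4 V

The load sits in parallel with R_g: R_g‖R_L = (887 × 5510) / (887 + 5510) = 764.0 kΩ.
V_out = 32.8 × 764.0 / (150 + 764.0) = 32.8 × 764.0/914.0 = 27.4 V.
(Unloaded it would have been 28.1 V.)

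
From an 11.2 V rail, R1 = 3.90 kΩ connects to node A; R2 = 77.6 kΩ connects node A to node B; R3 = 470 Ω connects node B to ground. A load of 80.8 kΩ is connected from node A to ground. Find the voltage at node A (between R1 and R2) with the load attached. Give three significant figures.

V ≈ 10.2 V

Below node A the series string R2+R3 = 78070 Ω sits in parallel with the 80800 Ω load: 39710 Ω.
V_A = 11.2 × 39710/(3900 + 39710) = 10.2 V.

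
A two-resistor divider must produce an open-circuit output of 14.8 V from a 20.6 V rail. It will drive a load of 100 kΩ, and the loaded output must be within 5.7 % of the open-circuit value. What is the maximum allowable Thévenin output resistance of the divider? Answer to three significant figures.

R_th ≤ 6.04 kΩ

Loading drop = R_th/(R_th + R_L) ≤ 0.0570, so R_th ≤ R_L · ε/(1−ε) = 100 kΩ × 0.0570/0.9430 = 6.04 kΩ.
(Any R1, R2 with R2/(R1+R2) = 0.718 and R1‖R2 ≤ 6.04 kΩ will meet the spec.)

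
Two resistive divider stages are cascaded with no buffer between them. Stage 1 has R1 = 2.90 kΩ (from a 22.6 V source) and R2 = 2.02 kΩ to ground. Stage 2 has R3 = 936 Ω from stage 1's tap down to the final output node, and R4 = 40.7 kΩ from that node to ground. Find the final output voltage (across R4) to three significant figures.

V_out ≈ 8.82 V

Stage 2 presents R3+R4 = 41640 Ω as a load on stage 1's tap.
Stage 1's lower leg becomes R2‖(R3+R4) = 1927 Ω, so V_mid = 22.6 × 1927/4827 = 9.021 V.
Stage 2 is itself unloaded: V_out = V_mid × R4/(R3+R4) = 9.021 × 40700/41640 = 8.82 V.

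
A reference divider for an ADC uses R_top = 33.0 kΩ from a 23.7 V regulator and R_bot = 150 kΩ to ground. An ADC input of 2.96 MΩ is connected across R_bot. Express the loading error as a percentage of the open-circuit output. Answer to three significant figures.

The divider's output (Thévenin) resistance is R_top‖R_bot = 27.05 kΩ.
Fractional drop under load = R_th/(R_th + R_L) = 27.05 / (27.05 + 2960) = 0.009055.
So the output falls by 0.906 %.

0.906 %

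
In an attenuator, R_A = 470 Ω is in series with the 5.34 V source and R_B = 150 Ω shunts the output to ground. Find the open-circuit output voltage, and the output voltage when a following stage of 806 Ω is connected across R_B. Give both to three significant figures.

Unloaded: 1.29 V; loaded: 1.13 V

Open-circuit: V = 5.34 × 150/(470 + 150) = 1.29 V.
With the load, R_B becomes R_B‖R_L = 126.5 Ω, so V = 5.34 × 126.5/596.5 = 1.13 V.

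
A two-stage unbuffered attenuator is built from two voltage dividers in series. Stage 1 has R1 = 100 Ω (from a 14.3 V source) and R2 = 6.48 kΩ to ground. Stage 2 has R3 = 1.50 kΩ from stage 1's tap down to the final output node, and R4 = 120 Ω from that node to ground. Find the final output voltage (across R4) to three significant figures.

V_out ≈ 0.983 V

Stage 2 presents R3+R4 = 1620 Ω as a load on stage 1's tap.
Stage 1's lower leg becomes R2‖(R3+R4) = 1296 Ω, so V_mid = 14.3 × 1296/1396 = 13.28 V.
Stage 2 is itself unloaded: V_out = V_mid × R4/(R3+R4) = 13.28 × 120/1620 = 0.983 V.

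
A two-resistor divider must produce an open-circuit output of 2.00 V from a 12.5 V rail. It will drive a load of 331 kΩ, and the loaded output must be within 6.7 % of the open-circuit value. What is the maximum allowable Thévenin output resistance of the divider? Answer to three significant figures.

R_th ≤ 23.8 kΩ

Loading drop = R_th/(R_th + R_L) ≤ 0.0670, so R_th ≤ R_L · ε/(1−ε) = 331 kΩ × 0.0670/0.9330 = 23.8 kΩ.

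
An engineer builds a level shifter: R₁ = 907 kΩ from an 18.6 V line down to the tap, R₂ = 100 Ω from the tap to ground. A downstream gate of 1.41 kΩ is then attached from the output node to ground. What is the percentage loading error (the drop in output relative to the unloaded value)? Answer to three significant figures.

The divider's output (Thévenin) resistance is R₁‖R₂ = 99.99 Ω.
Fractional drop under load = R_th/(R_th + R_L) = 99.99 / (99.99 + 1410) = 0.06622.
So the output falls by 6.62 %.

6.62 %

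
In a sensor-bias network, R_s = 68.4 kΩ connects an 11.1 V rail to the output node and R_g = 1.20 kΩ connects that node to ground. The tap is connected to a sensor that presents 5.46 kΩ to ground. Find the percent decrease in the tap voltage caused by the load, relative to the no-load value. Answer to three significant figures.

17.8 %

Unloaded V = 11.1 × 1.20/69.60 = 0.1914 V.
Loaded: R_g‖R_L = 0.9838 kΩ, giving V = 11.1 × 0.9838/69.38 = 0.1574 V.
Drop = (0.1914 − 0.1574) / 0.1914 = 17.8 %.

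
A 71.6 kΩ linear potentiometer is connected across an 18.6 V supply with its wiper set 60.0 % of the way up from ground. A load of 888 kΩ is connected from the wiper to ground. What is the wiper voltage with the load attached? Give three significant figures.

V ≈ 10.9 V

The wiper splits the pot into (1−α)R = 28.64 kΩ above and αR = 42.96 kΩ below.
Lower section ‖ load = 40.98 kΩ.
V_wiper = 18.6 × 40.98/(28.64 + 40.98) = 10.9 V.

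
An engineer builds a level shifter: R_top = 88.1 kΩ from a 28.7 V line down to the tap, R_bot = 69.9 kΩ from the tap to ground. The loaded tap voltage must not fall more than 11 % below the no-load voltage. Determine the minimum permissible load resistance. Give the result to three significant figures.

R_L(min) ≈ 315 kΩ

Output resistance R_th = R_top‖R_bot = (88.1 × 69.9)/158.0 = 38.98 kΩ.
The fractional drop is R_th/(R_th + R_L); requiring this ≤ 0.110 gives R_L ≥ R_th(1/0.110 − 1) = 38.98 × 8.091 = 315 kΩ.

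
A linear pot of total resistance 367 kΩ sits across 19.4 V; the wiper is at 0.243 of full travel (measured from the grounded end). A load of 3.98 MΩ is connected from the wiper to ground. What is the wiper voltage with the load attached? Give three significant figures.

V ≈ 4.64 V

The wiper splits the pot into (1−α)R = 277.8 kΩ above and αR = 89.18 kΩ below.
Lower section ‖ load = 87.23 kΩ.
V_wiper = 19.4 × 87.23/(277.8 + 87.23) = 4.64 V.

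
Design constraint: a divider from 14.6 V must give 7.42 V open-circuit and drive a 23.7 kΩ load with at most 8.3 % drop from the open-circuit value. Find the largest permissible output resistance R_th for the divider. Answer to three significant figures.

R_th ≤ 2.15 kΩ

Loading drop = R_th/(R_th + R_L) ≤ 0.0830, so R_th ≤ R_L · ε/(1−ε) = 23.7 kΩ × 0.0830/0.9170 = 2.15 kΩ.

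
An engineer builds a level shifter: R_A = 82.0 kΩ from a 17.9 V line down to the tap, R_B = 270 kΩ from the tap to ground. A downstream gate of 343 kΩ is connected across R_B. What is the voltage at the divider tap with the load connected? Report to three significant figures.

V_out ≈ 11.6 V

The load sits in parallel with R_B: R_B‖R_L = (270 × 343) / (270 + 343) = 151.1 kΩ.
V_out = 17.9 × 151.1 / (82.0 + 151.1) = 17.9 × 151.1/233.1 = 11.6 V.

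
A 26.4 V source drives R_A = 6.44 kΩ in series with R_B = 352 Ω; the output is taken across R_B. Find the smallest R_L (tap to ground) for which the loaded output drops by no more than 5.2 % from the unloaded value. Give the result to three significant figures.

Output resistance R_th = R_A‖R_B = (6440 × 352)/6792 = 333.8 Ω.
The fractional drop is R_th/(R_th + R_L); requiring this ≤ 0.0520 gives R_L ≥ R_th(1/0.0520 − 1) = 333.8 × 18.23 = 6.08 kΩ.

R_L(min) ≈ 6.08 kΩ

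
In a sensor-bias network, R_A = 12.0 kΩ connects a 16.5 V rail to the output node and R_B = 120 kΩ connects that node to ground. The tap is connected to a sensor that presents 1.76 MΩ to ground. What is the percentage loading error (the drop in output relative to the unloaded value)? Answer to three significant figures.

0.616 %

The divider's output (Thévenin) resistance is R_A‖R_B = 10.91 kΩ.
Fractional drop under load = R_th/(R_th + R_L) = 10.91 / (10.91 + 1760) = 0.006160.
So the output falls by 0.616 %.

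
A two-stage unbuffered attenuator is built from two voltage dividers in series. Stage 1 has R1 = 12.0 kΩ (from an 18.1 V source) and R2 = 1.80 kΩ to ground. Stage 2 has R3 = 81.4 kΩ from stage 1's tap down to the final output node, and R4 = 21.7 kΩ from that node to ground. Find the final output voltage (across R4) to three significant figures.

V_out ≈ 0.489 V

Stage 2 presents R3+R4 = 103.1 kΩ as a load on stage 1's tap.
Stage 1's lower leg becomes R2‖(R3+R4) = 1.769 kΩ, so V_mid = 18.1 × 1.769/13.77 = 2.326 V.
Stage 2 is itself unloaded: V_out = V_mid × R4/(R3+R4) = 2.326 × 21.7/103.1 = 0.489 V.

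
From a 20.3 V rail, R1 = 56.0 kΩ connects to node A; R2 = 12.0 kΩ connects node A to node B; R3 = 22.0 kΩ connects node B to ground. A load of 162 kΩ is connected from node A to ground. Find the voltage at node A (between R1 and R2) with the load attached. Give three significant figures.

Below node A the series string R2+R3 = 34.00 kΩ sits in parallel with the 162 kΩ load: 28.10 kΩ.
V_A = 20.3 × 28.10/(56.0 + 28.10) = 6.78 V.

V ≈ 6.78 V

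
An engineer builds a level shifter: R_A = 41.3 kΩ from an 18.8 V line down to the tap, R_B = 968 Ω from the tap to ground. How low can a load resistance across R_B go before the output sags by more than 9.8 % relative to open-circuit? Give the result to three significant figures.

Output resistance R_th = R_A‖R_B = (41300 × 968)/42270 = 945.8 Ω.
The fractional drop is R_th/(R_th + R_L); requiring this ≤ 0.0980 gives R_L ≥ R_th(1/0.0980 − 1) = 945.8 × 9.204 = 8.71 kΩ.

R_L(min) ≈ 8.71 kΩ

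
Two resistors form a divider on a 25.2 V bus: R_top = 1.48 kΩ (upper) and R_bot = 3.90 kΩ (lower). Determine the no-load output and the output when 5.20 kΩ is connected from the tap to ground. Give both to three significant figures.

Open-circuit: V = 25.2 × 3.90/(1.48 + 3.90) = 18.3 V.
With the load, R_bot becomes R_bot‖R_L = 2.229 kΩ, so V = 25.2 × 2.229/3.709 = 15.1 V.

Unloaded: 18.3 V; loaded: 15.1 V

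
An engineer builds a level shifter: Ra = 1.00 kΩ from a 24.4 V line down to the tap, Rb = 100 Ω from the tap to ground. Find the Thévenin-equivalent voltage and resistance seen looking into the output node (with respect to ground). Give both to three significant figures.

V_th is the open-circuit tap voltage: 24.4 × 100/(1000 + 100) = 2.22 V.
With the supply zeroed, Ra and Rb appear in parallel from the tap: R_th = Ra‖Rb = (1000 × 100)/1100 = 90.9 Ω.

V_th = 2.22 V, R_th = 90.9 Ω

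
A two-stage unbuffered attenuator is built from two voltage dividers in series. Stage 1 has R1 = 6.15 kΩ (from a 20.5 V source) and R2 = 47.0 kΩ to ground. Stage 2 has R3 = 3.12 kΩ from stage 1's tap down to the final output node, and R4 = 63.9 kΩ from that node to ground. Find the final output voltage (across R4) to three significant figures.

V_out ≈ 16.0 V

Stage 2 presents R3+R4 = 67.02 kΩ as a load on stage 1's tap.
Stage 1's lower leg becomes R2‖(R3+R4) = 27.63 kΩ, so V_mid = 20.5 × 27.63/33.78 = 16.77 V.
Stage 2 is itself unloaded: V_out = V_mid × R4/(R3+R4) = 16.77 × 63.9/67.02 = 16.0 V.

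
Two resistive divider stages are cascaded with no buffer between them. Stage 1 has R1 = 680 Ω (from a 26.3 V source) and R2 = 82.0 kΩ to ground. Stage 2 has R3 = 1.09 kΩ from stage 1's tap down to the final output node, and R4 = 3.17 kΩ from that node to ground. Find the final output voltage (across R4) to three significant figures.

V_out ≈ 16.8 V

Stage 2 presents R3+R4 = 4260 Ω as a load on stage 1's tap.
Stage 1's lower leg becomes R2‖(R3+R4) = 4050 Ω, so V_mid = 26.3 × 4050/4730 = 22.52 V.
Stage 2 is itself unloaded: V_out = V_mid × R4/(R3+R4) = 22.52 × 3170/4260 = 16.8 V.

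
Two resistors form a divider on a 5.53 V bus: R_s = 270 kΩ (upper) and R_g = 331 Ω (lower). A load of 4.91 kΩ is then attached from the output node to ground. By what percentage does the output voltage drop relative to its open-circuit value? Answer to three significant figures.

The divider's output (Thévenin) resistance is R_s‖R_g = 330.6 Ω.
Fractional drop under load = R_th/(R_th + R_L) = 330.6 / (330.6 + 4910) = 0.06308.
So the output falls by 6.31 %.

6.31 %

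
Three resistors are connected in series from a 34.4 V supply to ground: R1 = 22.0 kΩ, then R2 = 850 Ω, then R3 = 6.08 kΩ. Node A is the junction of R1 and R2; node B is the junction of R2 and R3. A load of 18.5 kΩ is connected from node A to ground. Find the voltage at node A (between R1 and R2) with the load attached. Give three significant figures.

V ≈ 6.41 V

Below node A the series string R2+R3 = 6930 Ω sits in parallel with the 18500 Ω load: 5041 Ω.
V_A = 34.4 × 5041/(22000 + 5041) = 6.41 V.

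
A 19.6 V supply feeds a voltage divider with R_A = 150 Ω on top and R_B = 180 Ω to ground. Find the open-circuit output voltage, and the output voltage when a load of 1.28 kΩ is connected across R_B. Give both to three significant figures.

Open-circuit: V = 19.6 × 180/(150 + 180) = 10.7 V.
With the load, R_B becomes R_B‖R_L = 157.8 Ω, so V = 19.6 × 157.8/307.8 = 10.0 V.

Unloaded: 10.7 V; loaded: 10.0 V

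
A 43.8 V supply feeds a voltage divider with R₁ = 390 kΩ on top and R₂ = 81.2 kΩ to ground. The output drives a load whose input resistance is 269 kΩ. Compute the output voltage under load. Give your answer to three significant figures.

V_out ≈ 6.04 V

The load sits in parallel with R₂: R₂‖R_L = (81.2 × 269) / (81.2 + 269) = 62.37 kΩ.
V_out = 43.8 × 62.37 / (390 + 62.37) = 43.8 × 62.37/452.4 = 6.04 V.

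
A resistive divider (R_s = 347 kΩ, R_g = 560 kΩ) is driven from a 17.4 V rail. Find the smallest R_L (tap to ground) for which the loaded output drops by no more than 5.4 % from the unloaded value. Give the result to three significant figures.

Output resistance R_th = R_s‖R_g = (347 × 560)/907.0 = 214.2 kΩ.
The fractional drop is R_th/(R_th + R_L); requiring this ≤ 0.0540 gives R_L ≥ R_th(1/0.0540 − 1) = 214.2 × 17.52 = 3.75 MΩ.

R_L(min) ≈ 3.75 MΩ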